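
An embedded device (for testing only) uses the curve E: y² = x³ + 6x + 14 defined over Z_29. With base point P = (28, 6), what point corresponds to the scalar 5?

Double-and-add on 5 = (101)₂. Start with P = (28, 6) for the leading 1-bit.
double: tangent at (28, 6): λ = (3·28² + 6)/(2·6) ≡ 9/12. 12⁻¹ ≡ 17 (mod 29) since 12·17 = 204 ≡ 1, so λ ≡ 9·17 ≡ 8.
  x = λ² - 28 - 28 = 64 - 56 ≡ 8; y = λ·(28 - 8) - 6 ≡ 9. → (8, 9)
double: tangent at (8, 9): λ = (3·8² + 6)/(2·9) ≡ 24/18. 18⁻¹ ≡ 21 (mod 29), so λ ≡ 24·21 ≡ 11.
  x = λ² - 8 - 8 = 121 - 16 ≡ 18; y = λ·(8 - 18) - 9 ≡ 26. → (18, 26)
add P: (18, 26) + (28, 6). λ = (6 - 26)/(28 - 18) ≡ 9/10 mod 29. 10⁻¹ ≡ 3 (mod 29) since 10·3 = 30 ≡ 1, so λ ≡ 27.
  x = λ² - 18 - 28 = 729 - 46 ≡ 16; y = λ·(18 - 16) - 26 ≡ 28. → (16, 28)

(16, 28)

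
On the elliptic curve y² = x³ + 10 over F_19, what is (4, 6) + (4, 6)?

(8, 16)

tangent at (4, 6): λ = (3·4² + 0)/(2·6) ≡ 10/12. 12⁻¹ ≡ 8 (mod 19) since 12·8 = 96 ≡ 1, so λ ≡ 10·8 ≡ 4.
  x = λ² - 4 - 4 = 16 - 8 ≡ 8; y = λ·(4 - 8) - 6 ≡ 16. → (8, 16)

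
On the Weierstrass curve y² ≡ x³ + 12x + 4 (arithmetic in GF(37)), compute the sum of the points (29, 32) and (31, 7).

(13, 27)

(29, 32) + (31, 7). λ = (7 - 32)/(31 - 29) ≡ 12/2 mod 37. 2⁻¹ ≡ 19 (mod 37), so λ ≡ 6.
  x = λ² - 29 - 31 = 36 - 60 ≡ 13; y = λ·(29 - 13) - 32 ≡ 27. → (13, 27)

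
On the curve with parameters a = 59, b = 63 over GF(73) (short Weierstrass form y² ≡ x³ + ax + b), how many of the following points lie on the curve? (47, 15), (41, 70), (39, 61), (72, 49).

(47, 15): 15² ≡ 6, rhs ≡ 6 → on.
(41, 70): 70² ≡ 9, rhs ≡ 9 → on.
(39, 61): 61² ≡ 71, rhs ≡ 71 → on.
(72, 49): 49² ≡ 65, rhs ≡ 3 → off.

3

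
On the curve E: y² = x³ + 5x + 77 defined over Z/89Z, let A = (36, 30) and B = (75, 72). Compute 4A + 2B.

(61, 71)

First 4A:
Double-and-add on 4 = (100)₂. Start with A = (36, 30) for the leading 1-bit.
double: tangent at (36, 30): λ = (3·36² + 5)/(2·30) ≡ 66/60. 60⁻¹ ≡ 46 (mod 89), so λ ≡ 66·46 ≡ 10.
  x = λ² - 36 - 36 = 100 - 72 ≡ 28; y = λ·(36 - 28) - 30 ≡ 50. → (28, 50)
double: tangent at (28, 50): λ = (3·28² + 5)/(2·50) ≡ 43/11. 11⁻¹ ≡ 81 (mod 89), so λ ≡ 43·81 ≡ 12.
  x = λ² - 28 - 28 = 144 - 56 ≡ 88; y = λ·(28 - 88) - 50 ≡ 31. → (88, 31)
4A = (88, 31).
Next 2B:
Repeated addition: build up to 2B.
2B: tangent at (75, 72): λ = (3·75² + 5)/(2·72) ≡ 59/55. 55⁻¹ ≡ 34 (mod 89) since 55·34 = 1870 ≡ 1, so λ ≡ 59·34 ≡ 48.
  x = λ² - 75 - 75 = 2304 - 150 ≡ 18; y = λ·(75 - 18) - 72 ≡ 83. → (18, 83)
2B = (18, 83).
Finally 4A + 2B:
(88, 31) + (18, 83). λ = (83 - 31)/(18 - 88) ≡ 52/19 mod 89. 19⁻¹ ≡ 75 (mod 89), so λ ≡ 73.
  x = λ² - 88 - 18 = 5329 - 106 ≡ 61; y = λ·(88 - 61) - 31 ≡ 71. → (61, 71)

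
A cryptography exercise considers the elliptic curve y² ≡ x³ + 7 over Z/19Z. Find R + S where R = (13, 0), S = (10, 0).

(13, 0) + (10, 0). λ = (0 - 0)/(10 - 13) ≡ 0/16 mod 19. 16⁻¹ ≡ 6 (mod 19) since 16·6 = 96 ≡ 1, so λ ≡ 0.
  x = λ² - 13 - 10 = 0 - 23 ≡ 15; y = λ·(13 - 15) - 0 ≡ 0. → (15, 0)

(15, 0)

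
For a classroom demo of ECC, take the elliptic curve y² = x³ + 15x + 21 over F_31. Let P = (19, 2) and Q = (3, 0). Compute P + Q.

(19, 2) + (3, 0). λ = (0 - 2)/(3 - 19) ≡ 29/15 mod 31. 15⁻¹ ≡ 29 (mod 31), so λ ≡ 4.
  x = λ² - 19 - 3 = 16 - 22 ≡ 25; y = λ·(19 - 25) - 2 ≡ 5. → (25, 5)

(25, 5)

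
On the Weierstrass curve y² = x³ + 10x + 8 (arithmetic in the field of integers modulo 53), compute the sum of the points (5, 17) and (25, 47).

(12, 52)

(5, 17) + (25, 47). λ = (47 - 17)/(25 - 5) ≡ 30/20 mod 53. 20⁻¹ ≡ 8 (mod 53), so λ ≡ 28.
  x = λ² - 5 - 25 = 784 - 30 ≡ 12; y = λ·(5 - 12) - 17 ≡ 52. → (12, 52)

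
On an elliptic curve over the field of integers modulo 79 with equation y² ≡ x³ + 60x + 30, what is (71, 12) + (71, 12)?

(67, 30)

tangent at (71, 12): λ = (3·71² + 60)/(2·12) ≡ 15/24. 24⁻¹ ≡ 56 (mod 79), so λ ≡ 15·56 ≡ 50.
  x = λ² - 71 - 71 = 2500 - 142 ≡ 67; y = λ·(71 - 67) - 12 ≡ 30. → (67, 30)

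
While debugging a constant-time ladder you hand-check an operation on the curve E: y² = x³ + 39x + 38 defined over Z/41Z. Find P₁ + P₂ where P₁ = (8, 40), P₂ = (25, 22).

(6, 23)

(8, 40) + (25, 22). λ = (22 - 40)/(25 - 8) ≡ 23/17 mod 41. 17⁻¹ ≡ 29 (mod 41) since 17·29 = 493 ≡ 1, so λ ≡ 11.
  x = λ² - 8 - 25 = 121 - 33 ≡ 6; y = λ·(8 - 6) - 40 ≡ 23. → (6, 23)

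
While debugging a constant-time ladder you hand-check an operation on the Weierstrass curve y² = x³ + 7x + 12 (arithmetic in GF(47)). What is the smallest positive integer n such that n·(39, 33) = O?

7

2P: tangent at (39, 33): λ = (3·39² + 7)/(2·33) ≡ 11/19. 19⁻¹ ≡ 5 (mod 47) since 19·5 = 95 ≡ 1, so λ ≡ 11·5 ≡ 8.
  x = λ² - 39 - 39 = 64 - 78 ≡ 33; y = λ·(39 - 33) - 33 ≡ 15. → (33, 15)
3P: (33, 15) + (39, 33). λ = (33 - 15)/(39 - 33) ≡ 18/6 mod 47. 6⁻¹ ≡ 8 (mod 47), so λ ≡ 3.
  x = λ² - 33 - 39 = 9 - 72 ≡ 31; y = λ·(33 - 31) - 15 ≡ 38. → (31, 38)
4P: (31, 38) + (39, 33). λ = (33 - 38)/(39 - 31) ≡ 42/8 mod 47. 8⁻¹ ≡ 6 (mod 47) since 8·6 = 48 ≡ 1, so λ ≡ 17.
  x = λ² - 31 - 39 = 289 - 70 ≡ 31; y = λ·(31 - 31) - 38 ≡ 9. → (31, 9)
5P: (31, 9) + (39, 33). λ = (33 - 9)/(39 - 31) ≡ 24/8 mod 47. 8⁻¹ ≡ 6 (mod 47), so λ ≡ 3.
  x = λ² - 31 - 39 = 9 - 70 ≡ 33; y = λ·(31 - 33) - 9 ≡ 32. → (33, 32)
6P: (33, 32) + (39, 33). λ = (33 - 32)/(39 - 33) ≡ 1/6 mod 47. 6⁻¹ ≡ 8 (mod 47), so λ ≡ 8.
  x = λ² - 33 - 39 = 64 - 72 ≡ 39; y = λ·(33 - 39) - 32 ≡ 14. → (39, 14)
7P: (39, 14) + (39, 33): same x and y₁ ≡ -y₂, so the sum is O.
7P = O, so the order is 7.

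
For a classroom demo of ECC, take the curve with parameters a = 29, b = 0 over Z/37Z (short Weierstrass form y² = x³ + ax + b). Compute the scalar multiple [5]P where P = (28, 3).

Repeated addition: build up to 5P.
2P: tangent at (28, 3): λ = (3·28² + 29)/(2·3) ≡ 13/6. 6⁻¹ ≡ 31 (mod 37), so λ ≡ 13·31 ≡ 33.
  x = λ² - 28 - 28 = 1089 - 56 ≡ 34; y = λ·(28 - 34) - 3 ≡ 21. → (34, 21)
3P: (34, 21) + (28, 3). λ = (3 - 21)/(28 - 34) ≡ 19/31 mod 37. 31⁻¹ ≡ 6 (mod 37), so λ ≡ 3.
  x = λ² - 34 - 28 = 9 - 62 ≡ 21; y = λ·(34 - 21) - 21 ≡ 18. → (21, 18)
4P: (21, 18) + (28, 3). λ = (3 - 18)/(28 - 21) ≡ 22/7 mod 37. 7⁻¹ ≡ 16 (mod 37) since 7·16 = 112 ≡ 1, so λ ≡ 19.
  x = λ² - 21 - 28 = 361 - 49 ≡ 16; y = λ·(21 - 16) - 18 ≡ 3. → (16, 3)
5P: (16, 3) + (28, 3). λ = (3 - 3)/(28 - 16) ≡ 0/12 mod 37. 12⁻¹ ≡ 34 (mod 37) since 12·34 = 408 ≡ 1, so λ ≡ 0.
  x = λ² - 16 - 28 = 0 - 44 ≡ 30; y = λ·(16 - 30) - 3 ≡ 34. → (30, 34)

(30, 34)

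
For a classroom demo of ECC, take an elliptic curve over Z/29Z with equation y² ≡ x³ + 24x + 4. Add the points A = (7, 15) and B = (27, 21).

(7, 15) + (27, 21). λ = (21 - 15)/(27 - 7) ≡ 6/20 mod 29. 20⁻¹ ≡ 16 (mod 29), so λ ≡ 9.
  x = λ² - 7 - 27 = 81 - 34 ≡ 18; y = λ·(7 - 18) - 15 ≡ 2. → (18, 2)

(18, 2)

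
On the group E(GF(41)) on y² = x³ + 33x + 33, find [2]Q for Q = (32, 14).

tangent at (32, 14): λ = (3·32² + 33)/(2·14) ≡ 30/28. 28⁻¹ ≡ 22 (mod 41) since 28·22 = 616 ≡ 1, so λ ≡ 30·22 ≡ 4.
  x = λ² - 32 - 32 = 16 - 64 ≡ 34; y = λ·(32 - 34) - 14 ≡ 19. → (34, 19)

(34, 19)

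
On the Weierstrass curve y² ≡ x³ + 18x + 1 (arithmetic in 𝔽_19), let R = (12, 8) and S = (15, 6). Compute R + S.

(3, 5)

(12, 8) + (15, 6). λ = (6 - 8)/(15 - 12) ≡ 17/3 mod 19. 3⁻¹ ≡ 13 (mod 19) since 3·13 = 39 ≡ 1, so λ ≡ 12.
  x = λ² - 12 - 15 = 144 - 27 ≡ 3; y = λ·(12 - 3) - 8 ≡ 5. → (3, 5)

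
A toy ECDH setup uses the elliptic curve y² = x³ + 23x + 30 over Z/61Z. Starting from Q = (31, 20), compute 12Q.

Repeated addition: build up to 12Q.
2Q: tangent at (31, 20): λ = (3·31² + 23)/(2·20) ≡ 39/40. 40⁻¹ ≡ 29 (mod 61), so λ ≡ 39·29 ≡ 33.
  x = λ² - 31 - 31 = 1089 - 62 ≡ 51; y = λ·(31 - 51) - 20 ≡ 52. → (51, 52)
3Q: (51, 52) + (31, 20). λ = (20 - 52)/(31 - 51) ≡ 29/41 mod 61. 41⁻¹ ≡ 3 (mod 61) since 41·3 = 123 ≡ 1, so λ ≡ 26.
  x = λ² - 51 - 31 = 676 - 82 ≡ 45; y = λ·(51 - 45) - 52 ≡ 43. → (45, 43)
4Q: (45, 43) + (31, 20). λ = (20 - 43)/(31 - 45) ≡ 38/47 mod 61. 47⁻¹ ≡ 13 (mod 61), so λ ≡ 6.
  x = λ² - 45 - 31 = 36 - 76 ≡ 21; y = λ·(45 - 21) - 43 ≡ 40. → (21, 40)
5Q: (21, 40) + (31, 20). λ = (20 - 40)/(31 - 21) ≡ 41/10 mod 61. 10⁻¹ ≡ 55 (mod 61), so λ ≡ 59.
  x = λ² - 21 - 31 = 3481 - 52 ≡ 13; y = λ·(21 - 13) - 40 ≡ 5. → (13, 5)
6Q: (13, 5) + (31, 20). λ = (20 - 5)/(31 - 13) ≡ 15/18 mod 61. 18⁻¹ ≡ 17 (mod 61), so λ ≡ 11.
  x = λ² - 13 - 31 = 121 - 44 ≡ 16; y = λ·(13 - 16) - 5 ≡ 23. → (16, 23)
7Q: (16, 23) + (31, 20). λ = (20 - 23)/(31 - 16) ≡ 58/15 mod 61. 15⁻¹ ≡ 57 (mod 61) since 15·57 = 855 ≡ 1, so λ ≡ 12.
  x = λ² - 16 - 31 = 144 - 47 ≡ 36; y = λ·(16 - 36) - 23 ≡ 42. → (36, 42)
8Q: (36, 42) + (31, 20). λ = (20 - 42)/(31 - 36) ≡ 39/56 mod 61. 56⁻¹ ≡ 12 (mod 61), so λ ≡ 41.
  x = λ² - 36 - 31 = 1681 - 67 ≡ 28; y = λ·(36 - 28) - 42 ≡ 42. → (28, 42)
9Q: (28, 42) + (31, 20). λ = (20 - 42)/(31 - 28) ≡ 39/3 mod 61. 3⁻¹ ≡ 41 (mod 61), so λ ≡ 13.
  x = λ² - 28 - 31 = 169 - 59 ≡ 49; y = λ·(28 - 49) - 42 ≡ 51. → (49, 51)
10Q: (49, 51) + (31, 20). λ = (20 - 51)/(31 - 49) ≡ 30/43 mod 61. 43⁻¹ ≡ 44 (mod 61) since 43·44 = 1892 ≡ 1, so λ ≡ 39.
  x = λ² - 49 - 31 = 1521 - 80 ≡ 38; y = λ·(49 - 38) - 51 ≡ 12. → (38, 12)
11Q: (38, 12) + (31, 20). λ = (20 - 12)/(31 - 38) ≡ 8/54 mod 61. 54⁻¹ ≡ 26 (mod 61) since 54·26 = 1404 ≡ 1, so λ ≡ 25.
  x = λ² - 38 - 31 = 625 - 69 ≡ 7; y = λ·(38 - 7) - 12 ≡ 31. → (7, 31)
12Q: (7, 31) + (31, 20). λ = (20 - 31)/(31 - 7) ≡ 50/24 mod 61. 24⁻¹ ≡ 28 (mod 61), so λ ≡ 58.
  x = λ² - 7 - 31 = 3364 - 38 ≡ 32; y = λ·(7 - 32) - 31 ≡ 44. → (32, 44)

(32, 44)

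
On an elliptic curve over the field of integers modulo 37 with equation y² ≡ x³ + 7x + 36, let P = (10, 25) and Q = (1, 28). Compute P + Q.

(22, 16)

(10, 25) + (1, 28). λ = (28 - 25)/(1 - 10) ≡ 3/28 mod 37. 28⁻¹ ≡ 4 (mod 37) since 28·4 = 112 ≡ 1, so λ ≡ 12.
  x = λ² - 10 - 1 = 144 - 11 ≡ 22; y = λ·(10 - 22) - 25 ≡ 16. → (22, 16)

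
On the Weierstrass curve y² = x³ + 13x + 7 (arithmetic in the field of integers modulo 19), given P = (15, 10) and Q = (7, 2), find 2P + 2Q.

First 2P:
Repeated addition: build up to 2P.
2P: tangent at (15, 10): λ = (3·15² + 13)/(2·10) ≡ 4/1. 1⁻¹ ≡ 1 (mod 19), so λ ≡ 4·1 ≡ 4.
  x = λ² - 15 - 15 = 16 - 30 ≡ 5; y = λ·(15 - 5) - 10 ≡ 11. → (5, 11)
2P = (5, 11).
Next 2Q:
Repeated addition: build up to 2Q.
2Q: tangent at (7, 2): λ = (3·7² + 13)/(2·2) ≡ 8/4. 4⁻¹ ≡ 5 (mod 19), so λ ≡ 8·5 ≡ 2.
  x = λ² - 7 - 7 = 4 - 14 ≡ 9; y = λ·(7 - 9) - 2 ≡ 13. → (9, 13)
2Q = (9, 13).
Finally 2P + 2Q:
(5, 11) + (9, 13). λ = (13 - 11)/(9 - 5) ≡ 2/4 mod 19. 4⁻¹ ≡ 5 (mod 19) since 4·5 = 20 ≡ 1, so λ ≡ 10.
  x = λ² - 5 - 9 = 100 - 14 ≡ 10; y = λ·(5 - 10) - 11 ≡ 15. → (10, 15)

(10, 15)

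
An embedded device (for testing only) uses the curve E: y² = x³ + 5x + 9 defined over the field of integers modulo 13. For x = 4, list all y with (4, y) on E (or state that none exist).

x³ + 5x + 9 = 93 ≡ 2 (mod 13).
2 is a non-residue mod 13; no y exists.

none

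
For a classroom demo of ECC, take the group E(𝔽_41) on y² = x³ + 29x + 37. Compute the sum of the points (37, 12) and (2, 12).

(2, 29)

(37, 12) + (2, 12). λ = (12 - 12)/(2 - 37) ≡ 0/6 mod 41. 6⁻¹ ≡ 7 (mod 41) since 6·7 = 42 ≡ 1, so λ ≡ 0.
  x = λ² - 37 - 2 = 0 - 39 ≡ 2; y = λ·(37 - 2) - 12 ≡ 29. → (2, 29)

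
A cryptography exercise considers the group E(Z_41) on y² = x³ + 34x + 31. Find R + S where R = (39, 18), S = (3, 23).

(0, 21)

(39, 18) + (3, 23). λ = (23 - 18)/(3 - 39) ≡ 5/5 mod 41. 5⁻¹ ≡ 33 (mod 41) since 5·33 = 165 ≡ 1, so λ ≡ 1.
  x = λ² - 39 - 3 = 1 - 42 ≡ 0; y = λ·(39 - 0) - 18 ≡ 21. → (0, 21)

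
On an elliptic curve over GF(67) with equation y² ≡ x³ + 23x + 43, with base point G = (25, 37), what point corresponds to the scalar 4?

(25, 30)

Double-and-add on 4 = (100)₂. Start with G = (25, 37) for the leading 1-bit.
double: tangent at (25, 37): λ = (3·25² + 23)/(2·37) ≡ 22/7. 7⁻¹ ≡ 48 (mod 67), so λ ≡ 22·48 ≡ 51.
  x = λ² - 25 - 25 = 2601 - 50 ≡ 5; y = λ·(25 - 5) - 37 ≡ 45. → (5, 45)
double: tangent at (5, 45): λ = (3·5² + 23)/(2·45) ≡ 31/23. 23⁻¹ ≡ 35 (mod 67), so λ ≡ 31·35 ≡ 13.
  x = λ² - 5 - 5 = 169 - 10 ≡ 25; y = λ·(5 - 25) - 45 ≡ 30. → (25, 30)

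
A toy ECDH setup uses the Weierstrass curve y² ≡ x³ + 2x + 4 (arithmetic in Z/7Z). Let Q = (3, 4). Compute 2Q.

tangent at (3, 4): λ = (3·3² + 2)/(2·4) ≡ 1/1. 1⁻¹ ≡ 1 (mod 7), so λ ≡ 1·1 ≡ 1.
  x = λ² - 3 - 3 = 1 - 6 ≡ 2; y = λ·(3 - 2) - 4 ≡ 4. → (2, 4)

(2, 4)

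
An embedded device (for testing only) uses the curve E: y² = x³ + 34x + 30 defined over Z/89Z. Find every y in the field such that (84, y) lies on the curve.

x³ + 34x + 30 = 595590 ≡ 2 (mod 89).
Square roots of 2 mod 89: 25 and 64 (since 25² = 625 ≡ 2).

25, 64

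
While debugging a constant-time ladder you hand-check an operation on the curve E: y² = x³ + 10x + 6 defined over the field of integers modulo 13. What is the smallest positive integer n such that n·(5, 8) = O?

2P: tangent at (5, 8): λ = (3·5² + 10)/(2·8) ≡ 7/3. 3⁻¹ ≡ 9 (mod 13), so λ ≡ 7·9 ≡ 11.
  x = λ² - 5 - 5 = 121 - 10 ≡ 7; y = λ·(5 - 7) - 8 ≡ 9. → (7, 9)
3P: (7, 9) + (5, 8). λ = (8 - 9)/(5 - 7) ≡ 12/11 mod 13. 11⁻¹ ≡ 6 (mod 13) since 11·6 = 66 ≡ 1, so λ ≡ 7.
  x = λ² - 7 - 5 = 49 - 12 ≡ 11; y = λ·(7 - 11) - 9 ≡ 2. → (11, 2)
4P: (11, 2) + (5, 8). λ = (8 - 2)/(5 - 11) ≡ 6/7 mod 13. 7⁻¹ ≡ 2 (mod 13), so λ ≡ 12.
  x = λ² - 11 - 5 = 144 - 16 ≡ 11; y = λ·(11 - 11) - 2 ≡ 11. → (11, 11)
5P: (11, 11) + (5, 8). λ = (8 - 11)/(5 - 11) ≡ 10/7 mod 13. 7⁻¹ ≡ 2 (mod 13), so λ ≡ 7.
  x = λ² - 11 - 5 = 49 - 16 ≡ 7; y = λ·(11 - 7) - 11 ≡ 4. → (7, 4)
6P: (7, 4) + (5, 8). λ = (8 - 4)/(5 - 7) ≡ 4/11 mod 13. 11⁻¹ ≡ 6 (mod 13), so λ ≡ 11.
  x = λ² - 7 - 5 = 121 - 12 ≡ 5; y = λ·(7 - 5) - 4 ≡ 5. → (5, 5)
7P: (5, 5) + (5, 8): same x and y₁ ≡ -y₂, so the sum is O.
7P = O, so the order is 7.

7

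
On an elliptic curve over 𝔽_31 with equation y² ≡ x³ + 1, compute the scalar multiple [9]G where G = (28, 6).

Repeated addition: build up to 9G.
2G: tangent at (28, 6): λ = (3·28² + 0)/(2·6) ≡ 27/12. 12⁻¹ ≡ 13 (mod 31), so λ ≡ 27·13 ≡ 10.
  x = λ² - 28 - 28 = 100 - 56 ≡ 13; y = λ·(28 - 13) - 6 ≡ 20. → (13, 20)
3G: (13, 20) + (28, 6). λ = (6 - 20)/(28 - 13) ≡ 17/15 mod 31. 15⁻¹ ≡ 29 (mod 31), so λ ≡ 28.
  x = λ² - 13 - 28 = 784 - 41 ≡ 30; y = λ·(13 - 30) - 20 ≡ 0. → (30, 0)
4G: (30, 0) + (28, 6). λ = (6 - 0)/(28 - 30) ≡ 6/29 mod 31. 29⁻¹ ≡ 15 (mod 31) since 29·15 = 435 ≡ 1, so λ ≡ 28.
  x = λ² - 30 - 28 = 784 - 58 ≡ 13; y = λ·(30 - 13) - 0 ≡ 11. → (13, 11)
5G: (13, 11) + (28, 6). λ = (6 - 11)/(28 - 13) ≡ 26/15 mod 31. 15⁻¹ ≡ 29 (mod 31), so λ ≡ 10.
  x = λ² - 13 - 28 = 100 - 41 ≡ 28; y = λ·(13 - 28) - 11 ≡ 25. → (28, 25)
6G: (28, 25) + (28, 6): same x and y₁ ≡ -y₂, so the sum is O.
7G: O + (28, 6) = (28, 6) (identity).
8G: tangent at (28, 6): λ = (3·28² + 0)/(2·6) ≡ 27/12. 12⁻¹ ≡ 13 (mod 31) since 12·13 = 156 ≡ 1, so λ ≡ 27·13 ≡ 10.
  x = λ² - 28 - 28 = 100 - 56 ≡ 13; y = λ·(28 - 13) - 6 ≡ 20. → (13, 20)
9G: (13, 20) + (28, 6). λ = (6 - 20)/(28 - 13) ≡ 17/15 mod 31. 15⁻¹ ≡ 29 (mod 31) since 15·29 = 435 ≡ 1, so λ ≡ 28.
  x = λ² - 13 - 28 = 784 - 41 ≡ 30; y = λ·(13 - 30) - 20 ≡ 0. → (30, 0)

(30, 0)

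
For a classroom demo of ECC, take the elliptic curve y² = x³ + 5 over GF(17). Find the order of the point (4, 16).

9

2P: tangent at (4, 16): λ = (3·4² + 0)/(2·16) ≡ 14/15. 15⁻¹ ≡ 8 (mod 17), so λ ≡ 14·8 ≡ 10.
  x = λ² - 4 - 4 = 100 - 8 ≡ 7; y = λ·(4 - 7) - 16 ≡ 5. → (7, 5)
3P: (7, 5) + (4, 16). λ = (16 - 5)/(4 - 7) ≡ 11/14 mod 17. 14⁻¹ ≡ 11 (mod 17), so λ ≡ 2.
  x = λ² - 7 - 4 = 4 - 11 ≡ 10; y = λ·(7 - 10) - 5 ≡ 6. → (10, 6)
4P: (10, 6) + (4, 16). λ = (16 - 6)/(4 - 10) ≡ 10/11 mod 17. 11⁻¹ ≡ 14 (mod 17) since 11·14 = 154 ≡ 1, so λ ≡ 4.
  x = λ² - 10 - 4 = 16 - 14 ≡ 2; y = λ·(10 - 2) - 6 ≡ 9. → (2, 9)
5P: (2, 9) + (4, 16). λ = (16 - 9)/(4 - 2) ≡ 7/2 mod 17. 2⁻¹ ≡ 9 (mod 17) since 2·9 = 18 ≡ 1, so λ ≡ 12.
  x = λ² - 2 - 4 = 144 - 6 ≡ 2; y = λ·(2 - 2) - 9 ≡ 8. → (2, 8)
6P: (2, 8) + (4, 16). λ = (16 - 8)/(4 - 2) ≡ 8/2 mod 17. 2⁻¹ ≡ 9 (mod 17) since 2·9 = 18 ≡ 1, so λ ≡ 4.
  x = λ² - 2 - 4 = 16 - 6 ≡ 10; y = λ·(2 - 10) - 8 ≡ 11. → (10, 11)
7P: (10, 11) + (4, 16). λ = (16 - 11)/(4 - 10) ≡ 5/11 mod 17. 11⁻¹ ≡ 14 (mod 17) since 11·14 = 154 ≡ 1, so λ ≡ 2.
  x = λ² - 10 - 4 = 4 - 14 ≡ 7; y = λ·(10 - 7) - 11 ≡ 12. → (7, 12)
8P: (7, 12) + (4, 16). λ = (16 - 12)/(4 - 7) ≡ 4/14 mod 17. 14⁻¹ ≡ 11 (mod 17), so λ ≡ 10.
  x = λ² - 7 - 4 = 100 - 11 ≡ 4; y = λ·(7 - 4) - 12 ≡ 1. → (4, 1)
9P: (4, 1) + (4, 16): same x and y₁ ≡ -y₂, so the sum is O.
9P = O, so the order is 9.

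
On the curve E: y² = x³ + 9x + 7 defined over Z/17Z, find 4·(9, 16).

Write G = (9, 16).
Repeated addition: build up to 4G.
2G: tangent at (9, 16): λ = (3·9² + 9)/(2·16) ≡ 14/15. 15⁻¹ ≡ 8 (mod 17), so λ ≡ 14·8 ≡ 10.
  x = λ² - 9 - 9 = 100 - 18 ≡ 14; y = λ·(9 - 14) - 16 ≡ 2. → (14, 2)
3G: (14, 2) + (9, 16). λ = (16 - 2)/(9 - 14) ≡ 14/12 mod 17. 12⁻¹ ≡ 10 (mod 17) since 12·10 = 120 ≡ 1, so λ ≡ 4.
  x = λ² - 14 - 9 = 16 - 23 ≡ 10; y = λ·(14 - 10) - 2 ≡ 14. → (10, 14)
4G: (10, 14) + (9, 16). λ = (16 - 14)/(9 - 10) ≡ 2/16 mod 17. 16⁻¹ ≡ 16 (mod 17) since 16·16 = 256 ≡ 1, so λ ≡ 15.
  x = λ² - 10 - 9 = 225 - 19 ≡ 2; y = λ·(10 - 2) - 14 ≡ 4. → (2, 4)

(2, 4)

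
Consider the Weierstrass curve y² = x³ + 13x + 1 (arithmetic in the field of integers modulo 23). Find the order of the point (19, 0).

2

2P: (19, 0) + (19, 0): same x and y₁ ≡ -y₂, so the sum is ∞.
2P = ∞, so the order is 2.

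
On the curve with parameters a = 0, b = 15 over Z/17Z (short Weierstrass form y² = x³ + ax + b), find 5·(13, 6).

Write P = (13, 6).
Repeated addition: build up to 5P.
2P: tangent at (13, 6): λ = (3·13² + 0)/(2·6) ≡ 14/12. 12⁻¹ ≡ 10 (mod 17) since 12·10 = 120 ≡ 1, so λ ≡ 14·10 ≡ 4.
  x = λ² - 13 - 13 = 16 - 26 ≡ 7; y = λ·(13 - 7) - 6 ≡ 1. → (7, 1)
3P: (7, 1) + (13, 6). λ = (6 - 1)/(13 - 7) ≡ 5/6 mod 17. 6⁻¹ ≡ 3 (mod 17) since 6·3 = 18 ≡ 1, so λ ≡ 15.
  x = λ² - 7 - 13 = 225 - 20 ≡ 1; y = λ·(7 - 1) - 1 ≡ 4. → (1, 4)
4P: (1, 4) + (13, 6). λ = (6 - 4)/(13 - 1) ≡ 2/12 mod 17. 12⁻¹ ≡ 10 (mod 17), so λ ≡ 3.
  x = λ² - 1 - 13 = 9 - 14 ≡ 12; y = λ·(1 - 12) - 4 ≡ 14. → (12, 14)
5P: (12, 14) + (13, 6). λ = (6 - 14)/(13 - 12) ≡ 9/1 mod 17. 1⁻¹ ≡ 1 (mod 17), so λ ≡ 9.
  x = λ² - 12 - 13 = 81 - 25 ≡ 5; y = λ·(12 - 5) - 14 ≡ 15. → (5, 15)

(5, 15)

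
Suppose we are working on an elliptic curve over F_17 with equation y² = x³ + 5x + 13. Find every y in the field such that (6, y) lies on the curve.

2, 15

x³ + 5x + 13 = 259 ≡ 4 (mod 17).
Square roots of 4 mod 17: 2 and 15 (since 2² = 4 ≡ 4).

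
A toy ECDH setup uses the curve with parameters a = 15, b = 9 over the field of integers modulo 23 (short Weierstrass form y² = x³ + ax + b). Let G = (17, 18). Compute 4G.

(22, 19)

Double-and-add on 4 = (100)₂. Start with G = (17, 18) for the leading 1-bit.
double: tangent at (17, 18): λ = (3·17² + 15)/(2·18) ≡ 8/13. 13⁻¹ ≡ 16 (mod 23), so λ ≡ 8·16 ≡ 13.
  x = λ² - 17 - 17 = 169 - 34 ≡ 20; y = λ·(17 - 20) - 18 ≡ 12. → (20, 12)
double: tangent at (20, 12): λ = (3·20² + 15)/(2·12) ≡ 19/1. 1⁻¹ ≡ 1 (mod 23), so λ ≡ 19·1 ≡ 19.
  x = λ² - 20 - 20 = 361 - 40 ≡ 22; y = λ·(20 - 22) - 12 ≡ 19. → (22, 19)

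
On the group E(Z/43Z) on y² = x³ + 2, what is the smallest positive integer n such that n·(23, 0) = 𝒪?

2P: (23, 0) + (23, 0): same x and y₁ ≡ -y₂, so the sum is 𝒪.
2P = 𝒪, so the order is 2.

2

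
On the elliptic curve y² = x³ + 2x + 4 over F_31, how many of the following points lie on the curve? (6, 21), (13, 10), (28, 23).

(6, 21): 21² ≡ 7, rhs ≡ 15 → off.
(13, 10): 10² ≡ 7, rhs ≡ 26 → off.
(28, 23): 23² ≡ 2, rhs ≡ 2 → on.

1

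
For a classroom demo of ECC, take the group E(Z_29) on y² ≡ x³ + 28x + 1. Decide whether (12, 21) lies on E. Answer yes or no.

y² = 21² ≡ 6; x³ + 28x + 1 = 2065 ≡ 6 (mod 29). 6 = 6.

yes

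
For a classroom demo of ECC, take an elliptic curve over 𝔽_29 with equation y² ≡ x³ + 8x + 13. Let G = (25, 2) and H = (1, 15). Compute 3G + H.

(6, 4)

First 3G:
Repeated addition: build up to 3G.
2G: tangent at (25, 2): λ = (3·25² + 8)/(2·2) ≡ 27/4. 4⁻¹ ≡ 22 (mod 29), so λ ≡ 27·22 ≡ 14.
  x = λ² - 25 - 25 = 196 - 50 ≡ 1; y = λ·(25 - 1) - 2 ≡ 15. → (1, 15)
3G: (1, 15) + (25, 2). λ = (2 - 15)/(25 - 1) ≡ 16/24 mod 29. 24⁻¹ ≡ 23 (mod 29), so λ ≡ 20.
  x = λ² - 1 - 25 = 400 - 26 ≡ 26; y = λ·(1 - 26) - 15 ≡ 7. → (26, 7)
3G = (26, 7).
Finally 3G + H:
(26, 7) + (1, 15). λ = (15 - 7)/(1 - 26) ≡ 8/4 mod 29. 4⁻¹ ≡ 22 (mod 29), so λ ≡ 2.
  x = λ² - 26 - 1 = 4 - 27 ≡ 6; y = λ·(26 - 6) - 7 ≡ 4. → (6, 4)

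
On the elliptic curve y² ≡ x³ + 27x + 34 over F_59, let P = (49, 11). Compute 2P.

tangent at (49, 11): λ = (3·49² + 27)/(2·11) ≡ 32/22. 22⁻¹ ≡ 51 (mod 59), so λ ≡ 32·51 ≡ 39.
  x = λ² - 49 - 49 = 1521 - 98 ≡ 7; y = λ·(49 - 7) - 11 ≡ 34. → (7, 34)

(7, 34)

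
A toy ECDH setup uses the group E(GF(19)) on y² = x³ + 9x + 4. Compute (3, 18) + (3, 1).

The two points share x = 3 and their y-coordinates satisfy 18 + 1 ≡ 0 (mod 19), so they are inverses. Their sum is 𝒪.

O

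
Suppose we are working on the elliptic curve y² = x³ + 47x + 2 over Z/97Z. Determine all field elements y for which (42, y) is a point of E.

4, 93

x³ + 47x + 2 = 76064 ≡ 16 (mod 97).
Square roots of 16 mod 97: 4 and 93 (since 4² = 16 ≡ 16).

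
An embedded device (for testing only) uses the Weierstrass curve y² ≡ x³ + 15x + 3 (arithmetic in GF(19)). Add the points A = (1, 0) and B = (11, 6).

(18, 5)

(1, 0) + (11, 6). λ = (6 - 0)/(11 - 1) ≡ 6/10 mod 19. 10⁻¹ ≡ 2 (mod 19) since 10·2 = 20 ≡ 1, so λ ≡ 12.
  x = λ² - 1 - 11 = 144 - 12 ≡ 18; y = λ·(1 - 18) - 0 ≡ 5. → (18, 5)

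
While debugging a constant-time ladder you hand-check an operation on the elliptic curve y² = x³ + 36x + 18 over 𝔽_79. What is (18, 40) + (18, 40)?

tangent at (18, 40): λ = (3·18² + 36)/(2·40) ≡ 60/1. 1⁻¹ ≡ 1 (mod 79) since 1·1 = 1 ≡ 1, so λ ≡ 60·1 ≡ 60.
  x = λ² - 18 - 18 = 3600 - 36 ≡ 9; y = λ·(18 - 9) - 40 ≡ 26. → (9, 26)

(9, 26)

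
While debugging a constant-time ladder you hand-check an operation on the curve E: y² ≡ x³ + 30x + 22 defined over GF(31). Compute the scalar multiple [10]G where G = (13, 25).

Double-and-add on 10 = (1010)₂. Start with G = (13, 25) for the leading 1-bit.
double: tangent at (13, 25): λ = (3·13² + 30)/(2·25) ≡ 10/19. 19⁻¹ ≡ 18 (mod 31) since 19·18 = 342 ≡ 1, so λ ≡ 10·18 ≡ 25.
  x = λ² - 13 - 13 = 625 - 26 ≡ 10; y = λ·(13 - 10) - 25 ≡ 19. → (10, 19)
double: tangent at (10, 19): λ = (3·10² + 30)/(2·19) ≡ 20/7. 7⁻¹ ≡ 9 (mod 31) since 7·9 = 63 ≡ 1, so λ ≡ 20·9 ≡ 25.
  x = λ² - 10 - 10 = 625 - 20 ≡ 16; y = λ·(10 - 16) - 19 ≡ 17. → (16, 17)
add G: (16, 17) + (13, 25). λ = (25 - 17)/(13 - 16) ≡ 8/28 mod 31. 28⁻¹ ≡ 10 (mod 31), so λ ≡ 18.
  x = λ² - 16 - 13 = 324 - 29 ≡ 16; y = λ·(16 - 16) - 17 ≡ 14. → (16, 14)
double: tangent at (16, 14): λ = (3·16² + 30)/(2·14) ≡ 23/28. 28⁻¹ ≡ 10 (mod 31), so λ ≡ 23·10 ≡ 13.
  x = λ² - 16 - 16 = 169 - 32 ≡ 13; y = λ·(16 - 13) - 14 ≡ 25. → (13, 25)

(13, 25)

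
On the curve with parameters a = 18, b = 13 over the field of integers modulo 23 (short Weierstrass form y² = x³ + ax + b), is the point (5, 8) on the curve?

no

y² = 8² ≡ 18; x³ + 18x + 13 = 228 ≡ 21 (mod 23). 18 ≠ 21.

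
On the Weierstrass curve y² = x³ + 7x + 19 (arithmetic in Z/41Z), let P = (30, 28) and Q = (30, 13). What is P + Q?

O

The two points share x = 30 and their y-coordinates satisfy 28 + 13 ≡ 0 (mod 41), so they are inverses. Their sum is O.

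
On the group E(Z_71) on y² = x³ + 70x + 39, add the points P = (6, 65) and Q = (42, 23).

(50, 10)

(6, 65) + (42, 23). λ = (23 - 65)/(42 - 6) ≡ 29/36 mod 71. 36⁻¹ ≡ 2 (mod 71), so λ ≡ 58.
  x = λ² - 6 - 42 = 3364 - 48 ≡ 50; y = λ·(6 - 50) - 65 ≡ 10. → (50, 10)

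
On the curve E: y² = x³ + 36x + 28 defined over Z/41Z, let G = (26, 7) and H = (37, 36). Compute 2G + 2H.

O

First 2G:
Repeated addition: build up to 2G.
2G: tangent at (26, 7): λ = (3·26² + 36)/(2·7) ≡ 14/14. 14⁻¹ ≡ 3 (mod 41), so λ ≡ 14·3 ≡ 1.
  x = λ² - 26 - 26 = 1 - 52 ≡ 31; y = λ·(26 - 31) - 7 ≡ 29. → (31, 29)
2G = (31, 29).
Next 2H:
Repeated addition: build up to 2H.
2H: tangent at (37, 36): λ = (3·37² + 36)/(2·36) ≡ 2/31. 31⁻¹ ≡ 4 (mod 41) since 31·4 = 124 ≡ 1, so λ ≡ 2·4 ≡ 8.
  x = λ² - 37 - 37 = 64 - 74 ≡ 31; y = λ·(37 - 31) - 36 ≡ 12. → (31, 12)
2H = (31, 12).
Finally 2G + 2H:
(31, 29) + (31, 12): same x and y₁ ≡ -y₂, so the sum is O.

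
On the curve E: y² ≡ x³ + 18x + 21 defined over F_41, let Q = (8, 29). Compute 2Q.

tangent at (8, 29): λ = (3·8² + 18)/(2·29) ≡ 5/17. 17⁻¹ ≡ 29 (mod 41), so λ ≡ 5·29 ≡ 22.
  x = λ² - 8 - 8 = 484 - 16 ≡ 17; y = λ·(8 - 17) - 29 ≡ 19. → (17, 19)

(17, 19)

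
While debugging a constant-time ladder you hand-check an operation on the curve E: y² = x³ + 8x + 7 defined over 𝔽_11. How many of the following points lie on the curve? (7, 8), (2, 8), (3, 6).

2

(7, 8): 8² ≡ 9, rhs ≡ 10 → off.
(2, 8): 8² ≡ 9, rhs ≡ 9 → on.
(3, 6): 6² ≡ 3, rhs ≡ 3 → on.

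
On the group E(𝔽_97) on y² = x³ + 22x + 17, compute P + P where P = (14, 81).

(44, 18)

tangent at (14, 81): λ = (3·14² + 22)/(2·81) ≡ 28/65. 65⁻¹ ≡ 3 (mod 97), so λ ≡ 28·3 ≡ 84.
  x = λ² - 14 - 14 = 7056 - 28 ≡ 44; y = λ·(14 - 44) - 81 ≡ 18. → (44, 18)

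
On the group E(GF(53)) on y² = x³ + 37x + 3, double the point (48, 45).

tangent at (48, 45): λ = (3·48² + 37)/(2·45) ≡ 6/37. 37⁻¹ ≡ 43 (mod 53), so λ ≡ 6·43 ≡ 46.
  x = λ² - 48 - 48 = 2116 - 96 ≡ 6; y = λ·(48 - 6) - 45 ≡ 32. → (6, 32)

(6, 32)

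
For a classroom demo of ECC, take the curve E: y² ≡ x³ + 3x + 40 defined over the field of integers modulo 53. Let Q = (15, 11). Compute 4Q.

(32, 16)

Double-and-add on 4 = (100)₂. Start with Q = (15, 11) for the leading 1-bit.
double: tangent at (15, 11): λ = (3·15² + 3)/(2·11) ≡ 42/22. 22⁻¹ ≡ 41 (mod 53), so λ ≡ 42·41 ≡ 26.
  x = λ² - 15 - 15 = 676 - 30 ≡ 10; y = λ·(15 - 10) - 11 ≡ 13. → (10, 13)
double: tangent at (10, 13): λ = (3·10² + 3)/(2·13) ≡ 38/26. 26⁻¹ ≡ 51 (mod 53), so λ ≡ 38·51 ≡ 30.
  x = λ² - 10 - 10 = 900 - 20 ≡ 32; y = λ·(10 - 32) - 13 ≡ 16. → (32, 16)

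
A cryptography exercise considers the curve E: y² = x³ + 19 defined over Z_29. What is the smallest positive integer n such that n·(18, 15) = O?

2P: tangent at (18, 15): λ = (3·18² + 0)/(2·15) ≡ 15/1. 1⁻¹ ≡ 1 (mod 29) since 1·1 = 1 ≡ 1, so λ ≡ 15·1 ≡ 15.
  x = λ² - 18 - 18 = 225 - 36 ≡ 15; y = λ·(18 - 15) - 15 ≡ 1. → (15, 1)
3P: (15, 1) + (18, 15). λ = (15 - 1)/(18 - 15) ≡ 14/3 mod 29. 3⁻¹ ≡ 10 (mod 29) since 3·10 = 30 ≡ 1, so λ ≡ 24.
  x = λ² - 15 - 18 = 576 - 33 ≡ 21; y = λ·(15 - 21) - 1 ≡ 0. → (21, 0)
4P: (21, 0) + (18, 15). λ = (15 - 0)/(18 - 21) ≡ 15/26 mod 29. 26⁻¹ ≡ 19 (mod 29), so λ ≡ 24.
  x = λ² - 21 - 18 = 576 - 39 ≡ 15; y = λ·(21 - 15) - 0 ≡ 28. → (15, 28)
5P: (15, 28) + (18, 15). λ = (15 - 28)/(18 - 15) ≡ 16/3 mod 29. 3⁻¹ ≡ 10 (mod 29) since 3·10 = 30 ≡ 1, so λ ≡ 15.
  x = λ² - 15 - 18 = 225 - 33 ≡ 18; y = λ·(15 - 18) - 28 ≡ 14. → (18, 14)
6P: (18, 14) + (18, 15): same x and y₁ ≡ -y₂, so the sum is O.
6P = O, so the order is 6.

6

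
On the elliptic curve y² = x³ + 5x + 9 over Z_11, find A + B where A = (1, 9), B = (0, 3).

(2, 7)

(1, 9) + (0, 3). λ = (3 - 9)/(0 - 1) ≡ 5/10 mod 11. 10⁻¹ ≡ 10 (mod 11), so λ ≡ 6.
  x = λ² - 1 - 0 = 36 - 1 ≡ 2; y = λ·(1 - 2) - 9 ≡ 7. → (2, 7)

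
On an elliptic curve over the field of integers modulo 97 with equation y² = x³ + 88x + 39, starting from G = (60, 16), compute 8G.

(81, 8)

Double-and-add on 8 = (1000)₂. Start with G = (60, 16) for the leading 1-bit.
double: tangent at (60, 16): λ = (3·60² + 88)/(2·16) ≡ 24/32. 32⁻¹ ≡ 94 (mod 97), so λ ≡ 24·94 ≡ 25.
  x = λ² - 60 - 60 = 625 - 120 ≡ 20; y = λ·(60 - 20) - 16 ≡ 14. → (20, 14)
double: tangent at (20, 14): λ = (3·20² + 88)/(2·14) ≡ 27/28. 28⁻¹ ≡ 52 (mod 97), so λ ≡ 27·52 ≡ 46.
  x = λ² - 20 - 20 = 2116 - 40 ≡ 39; y = λ·(20 - 39) - 14 ≡ 82. → (39, 82)
double: tangent at (39, 82): λ = (3·39² + 88)/(2·82) ≡ 92/67. 67⁻¹ ≡ 42 (mod 97), so λ ≡ 92·42 ≡ 81.
  x = λ² - 39 - 39 = 6561 - 78 ≡ 81; y = λ·(39 - 81) - 82 ≡ 8. → (81, 8)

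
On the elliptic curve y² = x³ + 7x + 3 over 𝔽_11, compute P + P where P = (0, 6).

(5, 3)

tangent at (0, 6): λ = (3·0² + 7)/(2·6) ≡ 7/1. 1⁻¹ ≡ 1 (mod 11) since 1·1 = 1 ≡ 1, so λ ≡ 7·1 ≡ 7.
  x = λ² - 0 - 0 = 49 - 0 ≡ 5; y = λ·(0 - 5) - 6 ≡ 3. → (5, 3)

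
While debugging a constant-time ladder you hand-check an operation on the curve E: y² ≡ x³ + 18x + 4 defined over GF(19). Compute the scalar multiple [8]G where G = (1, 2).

Double-and-add on 8 = (1000)₂. Start with G = (1, 2) for the leading 1-bit.
double: tangent at (1, 2): λ = (3·1² + 18)/(2·2) ≡ 2/4. 4⁻¹ ≡ 5 (mod 19) since 4·5 = 20 ≡ 1, so λ ≡ 2·5 ≡ 10.
  x = λ² - 1 - 1 = 100 - 2 ≡ 3; y = λ·(1 - 3) - 2 ≡ 16. → (3, 16)
double: tangent at (3, 16): λ = (3·3² + 18)/(2·16) ≡ 7/13. 13⁻¹ ≡ 3 (mod 19) since 13·3 = 39 ≡ 1, so λ ≡ 7·3 ≡ 2.
  x = λ² - 3 - 3 = 4 - 6 ≡ 17; y = λ·(3 - 17) - 16 ≡ 13. → (17, 13)
double: tangent at (17, 13): λ = (3·17² + 18)/(2·13) ≡ 11/7. 7⁻¹ ≡ 11 (mod 19) since 7·11 = 77 ≡ 1, so λ ≡ 11·11 ≡ 7.
  x = λ² - 17 - 17 = 49 - 34 ≡ 15; y = λ·(17 - 15) - 13 ≡ 1. → (15, 1)

(15, 1)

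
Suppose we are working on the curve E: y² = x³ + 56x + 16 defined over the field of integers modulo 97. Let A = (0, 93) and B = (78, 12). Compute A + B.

(67, 40)

(0, 93) + (78, 12). λ = (12 - 93)/(78 - 0) ≡ 16/78 mod 97. 78⁻¹ ≡ 51 (mod 97) since 78·51 = 3978 ≡ 1, so λ ≡ 40.
  x = λ² - 0 - 78 = 1600 - 78 ≡ 67; y = λ·(0 - 67) - 93 ≡ 40. → (67, 40)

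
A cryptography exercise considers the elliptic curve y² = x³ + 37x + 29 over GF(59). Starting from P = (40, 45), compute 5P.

O

Double-and-add on 5 = (101)₂. Start with P = (40, 45) for the leading 1-bit.
double: tangent at (40, 45): λ = (3·40² + 37)/(2·45) ≡ 58/31. 31⁻¹ ≡ 40 (mod 59) since 31·40 = 1240 ≡ 1, so λ ≡ 58·40 ≡ 19.
  x = λ² - 40 - 40 = 361 - 80 ≡ 45; y = λ·(40 - 45) - 45 ≡ 37. → (45, 37)
double: tangent at (45, 37): λ = (3·45² + 37)/(2·37) ≡ 35/15. 15⁻¹ ≡ 4 (mod 59), so λ ≡ 35·4 ≡ 22.
  x = λ² - 45 - 45 = 484 - 90 ≡ 40; y = λ·(45 - 40) - 37 ≡ 14. → (40, 14)
add P: (40, 14) + (40, 45): same x and y₁ ≡ -y₂, so the sum is the point at infinity.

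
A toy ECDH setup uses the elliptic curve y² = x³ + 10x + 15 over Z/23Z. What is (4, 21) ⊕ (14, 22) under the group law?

(4, 21) + (14, 22). λ = (22 - 21)/(14 - 4) ≡ 1/10 mod 23. 10⁻¹ ≡ 7 (mod 23) since 10·7 = 70 ≡ 1, so λ ≡ 7.
  x = λ² - 4 - 14 = 49 - 18 ≡ 8; y = λ·(4 - 8) - 21 ≡ 20. → (8, 20)

(8, 20)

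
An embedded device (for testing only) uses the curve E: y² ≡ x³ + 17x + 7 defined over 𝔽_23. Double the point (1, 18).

tangent at (1, 18): λ = (3·1² + 17)/(2·18) ≡ 20/13. 13⁻¹ ≡ 16 (mod 23) since 13·16 = 208 ≡ 1, so λ ≡ 20·16 ≡ 21.
  x = λ² - 1 - 1 = 441 - 2 ≡ 2; y = λ·(1 - 2) - 18 ≡ 7. → (2, 7)

(2, 7)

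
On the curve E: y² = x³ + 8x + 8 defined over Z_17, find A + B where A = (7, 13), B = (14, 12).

(7, 13) + (14, 12). λ = (12 - 13)/(14 - 7) ≡ 16/7 mod 17. 7⁻¹ ≡ 5 (mod 17) since 7·5 = 35 ≡ 1, so λ ≡ 12.
  x = λ² - 7 - 14 = 144 - 21 ≡ 4; y = λ·(7 - 4) - 13 ≡ 6. → (4, 6)

(4, 6)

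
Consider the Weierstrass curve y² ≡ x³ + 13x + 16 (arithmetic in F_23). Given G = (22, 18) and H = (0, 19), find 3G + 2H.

(0, 4)

First 3G:
Repeated addition: build up to 3G.
2G: tangent at (22, 18): λ = (3·22² + 13)/(2·18) ≡ 16/13. 13⁻¹ ≡ 16 (mod 23) since 13·16 = 208 ≡ 1, so λ ≡ 16·16 ≡ 3.
  x = λ² - 22 - 22 = 9 - 44 ≡ 11; y = λ·(22 - 11) - 18 ≡ 15. → (11, 15)
3G: (11, 15) + (22, 18). λ = (18 - 15)/(22 - 11) ≡ 3/11 mod 23. 11⁻¹ ≡ 21 (mod 23), so λ ≡ 17.
  x = λ² - 11 - 22 = 289 - 33 ≡ 3; y = λ·(11 - 3) - 15 ≡ 6. → (3, 6)
3G = (3, 6).
Next 2H:
Repeated addition: build up to 2H.
2H: tangent at (0, 19): λ = (3·0² + 13)/(2·19) ≡ 13/15. 15⁻¹ ≡ 20 (mod 23), so λ ≡ 13·20 ≡ 7.
  x = λ² - 0 - 0 = 49 - 0 ≡ 3; y = λ·(0 - 3) - 19 ≡ 6. → (3, 6)
2H = (3, 6).
Finally 3G + 2H:
tangent at (3, 6): λ = (3·3² + 13)/(2·6) ≡ 17/12. 12⁻¹ ≡ 2 (mod 23), so λ ≡ 17·2 ≡ 11.
  x = λ² - 3 - 3 = 121 - 6 ≡ 0; y = λ·(3 - 0) - 6 ≡ 4. → (0, 4)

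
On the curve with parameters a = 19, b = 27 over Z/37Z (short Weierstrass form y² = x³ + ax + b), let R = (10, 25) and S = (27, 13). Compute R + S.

(27, 24)

(10, 25) + (27, 13). λ = (13 - 25)/(27 - 10) ≡ 25/17 mod 37. 17⁻¹ ≡ 24 (mod 37) since 17·24 = 408 ≡ 1, so λ ≡ 8.
  x = λ² - 10 - 27 = 64 - 37 ≡ 27; y = λ·(10 - 27) - 25 ≡ 24. → (27, 24)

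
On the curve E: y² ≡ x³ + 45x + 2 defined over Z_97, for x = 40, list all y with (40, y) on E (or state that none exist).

x³ + 45x + 2 = 65802 ≡ 36 (mod 97).
Square roots of 36 mod 97: 6 and 91 (since 6² = 36 ≡ 36).

6, 91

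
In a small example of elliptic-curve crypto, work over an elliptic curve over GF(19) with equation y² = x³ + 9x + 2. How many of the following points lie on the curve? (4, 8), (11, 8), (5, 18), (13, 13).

4

(4, 8): 8² ≡ 7, rhs ≡ 7 → on.
(11, 8): 8² ≡ 7, rhs ≡ 7 → on.
(5, 18): 18² ≡ 1, rhs ≡ 1 → on.
(13, 13): 13² ≡ 17, rhs ≡ 17 → on.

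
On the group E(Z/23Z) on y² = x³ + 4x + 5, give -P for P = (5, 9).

(5, 14)

-(5, 9) = (5, -9 mod 23) = (5, 14).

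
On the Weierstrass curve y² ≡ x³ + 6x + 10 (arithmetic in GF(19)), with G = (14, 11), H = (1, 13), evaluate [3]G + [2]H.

First 3G:
Repeated addition: build up to 3G.
2G: tangent at (14, 11): λ = (3·14² + 6)/(2·11) ≡ 5/3. 3⁻¹ ≡ 13 (mod 19), so λ ≡ 5·13 ≡ 8.
  x = λ² - 14 - 14 = 64 - 28 ≡ 17; y = λ·(14 - 17) - 11 ≡ 3. → (17, 3)
3G: (17, 3) + (14, 11). λ = (11 - 3)/(14 - 17) ≡ 8/16 mod 19. 16⁻¹ ≡ 6 (mod 19), so λ ≡ 10.
  x = λ² - 17 - 14 = 100 - 31 ≡ 12; y = λ·(17 - 12) - 3 ≡ 9. → (12, 9)
3G = (12, 9).
Next 2H:
Repeated addition: build up to 2H.
2H: tangent at (1, 13): λ = (3·1² + 6)/(2·13) ≡ 9/7. 7⁻¹ ≡ 11 (mod 19), so λ ≡ 9·11 ≡ 4.
  x = λ² - 1 - 1 = 16 - 2 ≡ 14; y = λ·(1 - 14) - 13 ≡ 11. → (14, 11)
2H = (14, 11).
Finally 3G + 2H:
(12, 9) + (14, 11). λ = (11 - 9)/(14 - 12) ≡ 2/2 mod 19. 2⁻¹ ≡ 10 (mod 19), so λ ≡ 1.
  x = λ² - 12 - 14 = 1 - 26 ≡ 13; y = λ·(12 - 13) - 9 ≡ 9. → (13, 9)

(13, 9)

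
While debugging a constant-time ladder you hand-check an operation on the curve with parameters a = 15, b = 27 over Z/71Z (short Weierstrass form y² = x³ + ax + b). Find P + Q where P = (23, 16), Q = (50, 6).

(23, 16) + (50, 6). λ = (6 - 16)/(50 - 23) ≡ 61/27 mod 71. 27⁻¹ ≡ 50 (mod 71), so λ ≡ 68.
  x = λ² - 23 - 50 = 4624 - 73 ≡ 7; y = λ·(23 - 7) - 16 ≡ 7. → (7, 7)

(7, 7)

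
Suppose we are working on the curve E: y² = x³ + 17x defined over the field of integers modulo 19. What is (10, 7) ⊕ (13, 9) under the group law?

(10, 7) + (13, 9). λ = (9 - 7)/(13 - 10) ≡ 2/3 mod 19. 3⁻¹ ≡ 13 (mod 19), so λ ≡ 7.
  x = λ² - 10 - 13 = 49 - 23 ≡ 7; y = λ·(10 - 7) - 7 ≡ 14. → (7, 14)

(7, 14)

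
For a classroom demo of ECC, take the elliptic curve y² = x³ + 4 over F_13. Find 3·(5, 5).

Write Q = (5, 5).
Repeated addition: build up to 3Q.
2Q: tangent at (5, 5): λ = (3·5² + 0)/(2·5) ≡ 10/10. 10⁻¹ ≡ 4 (mod 13), so λ ≡ 10·4 ≡ 1.
  x = λ² - 5 - 5 = 1 - 10 ≡ 4; y = λ·(5 - 4) - 5 ≡ 9. → (4, 9)
3Q: (4, 9) + (5, 5). λ = (5 - 9)/(5 - 4) ≡ 9/1 mod 13. 1⁻¹ ≡ 1 (mod 13), so λ ≡ 9.
  x = λ² - 4 - 5 = 81 - 9 ≡ 7; y = λ·(4 - 7) - 9 ≡ 3. → (7, 3)

(7, 3)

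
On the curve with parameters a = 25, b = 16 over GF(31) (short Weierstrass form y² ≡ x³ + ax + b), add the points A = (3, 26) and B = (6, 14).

(7, 21)

(3, 26) + (6, 14). λ = (14 - 26)/(6 - 3) ≡ 19/3 mod 31. 3⁻¹ ≡ 21 (mod 31) since 3·21 = 63 ≡ 1, so λ ≡ 27.
  x = λ² - 3 - 6 = 729 - 9 ≡ 7; y = λ·(3 - 7) - 26 ≡ 21. → (7, 21)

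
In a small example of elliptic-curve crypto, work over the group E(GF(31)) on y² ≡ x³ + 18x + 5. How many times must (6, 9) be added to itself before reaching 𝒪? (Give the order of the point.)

2P: tangent at (6, 9): λ = (3·6² + 18)/(2·9) ≡ 2/18. 18⁻¹ ≡ 19 (mod 31) since 18·19 = 342 ≡ 1, so λ ≡ 2·19 ≡ 7.
  x = λ² - 6 - 6 = 49 - 12 ≡ 6; y = λ·(6 - 6) - 9 ≡ 22. → (6, 22)
3P: (6, 22) + (6, 9): same x and y₁ ≡ -y₂, so the sum is 𝒪.
3P = 𝒪, so the order is 3.

3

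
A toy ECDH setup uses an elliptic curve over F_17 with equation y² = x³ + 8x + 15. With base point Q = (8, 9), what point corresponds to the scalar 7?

(8, 8)

Double-and-add on 7 = (111)₂. Start with Q = (8, 9) for the leading 1-bit.
double: tangent at (8, 9): λ = (3·8² + 8)/(2·9) ≡ 13/1. 1⁻¹ ≡ 1 (mod 17) since 1·1 = 1 ≡ 1, so λ ≡ 13·1 ≡ 13.
  x = λ² - 8 - 8 = 169 - 16 ≡ 0; y = λ·(8 - 0) - 9 ≡ 10. → (0, 10)
add Q: (0, 10) + (8, 9). λ = (9 - 10)/(8 - 0) ≡ 16/8 mod 17. 8⁻¹ ≡ 15 (mod 17), so λ ≡ 2.
  x = λ² - 0 - 8 = 4 - 8 ≡ 13; y = λ·(0 - 13) - 10 ≡ 15. → (13, 15)
double: tangent at (13, 15): λ = (3·13² + 8)/(2·15) ≡ 5/13. 13⁻¹ ≡ 4 (mod 17), so λ ≡ 5·4 ≡ 3.
  x = λ² - 13 - 13 = 9 - 26 ≡ 0; y = λ·(13 - 0) - 15 ≡ 7. → (0, 7)
add Q: (0, 7) + (8, 9). λ = (9 - 7)/(8 - 0) ≡ 2/8 mod 17. 8⁻¹ ≡ 15 (mod 17), so λ ≡ 13.
  x = λ² - 0 - 8 = 169 - 8 ≡ 8; y = λ·(0 - 8) - 7 ≡ 8. → (8, 8)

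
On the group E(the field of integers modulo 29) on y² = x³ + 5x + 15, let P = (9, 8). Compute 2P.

tangent at (9, 8): λ = (3·9² + 5)/(2·8) ≡ 16/16. 16⁻¹ ≡ 20 (mod 29), so λ ≡ 16·20 ≡ 1.
  x = λ² - 9 - 9 = 1 - 18 ≡ 12; y = λ·(9 - 12) - 8 ≡ 18. → (12, 18)

(12, 18)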